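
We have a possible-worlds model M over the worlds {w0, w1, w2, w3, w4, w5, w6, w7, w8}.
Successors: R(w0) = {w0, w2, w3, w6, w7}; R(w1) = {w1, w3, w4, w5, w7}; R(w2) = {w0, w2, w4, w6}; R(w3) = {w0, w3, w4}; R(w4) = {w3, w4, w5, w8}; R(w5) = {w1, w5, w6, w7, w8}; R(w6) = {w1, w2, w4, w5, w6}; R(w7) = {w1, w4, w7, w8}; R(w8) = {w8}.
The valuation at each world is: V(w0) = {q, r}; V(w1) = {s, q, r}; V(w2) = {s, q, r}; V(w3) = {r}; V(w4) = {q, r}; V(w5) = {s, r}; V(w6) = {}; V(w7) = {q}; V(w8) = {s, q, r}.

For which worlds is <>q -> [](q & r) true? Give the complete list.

w8

Let φ = <>q -> [](q & r). Evaluate φ at each world:
  w0 (successors {w0, w2, w3, w6, w7}): φ is false.
  w1 (successors {w1, w3, w4, w5, w7}): φ is false.
  w2 (successors {w0, w2, w4, w6}): φ is false.
  w3 (successors {w0, w3, w4}): φ is false.
  w4 (successors {w3, w4, w5, w8}): φ is false.
  w5 (successors {w1, w5, w6, w7, w8}): φ is false.
  w6 (successors {w1, w2, w4, w5, w6}): φ is false.
  w7 (successors {w1, w4, w7, w8}): φ is false.
  w8 (successors {w8}): φ is true.
For instance, at w4:
  At w4: <>q is true, [](q & r) is false, so <>q -> [](q & r) is false.
    At w4: <>q requires q at some successor in {w3, w4, w5, w8}.
      q holds at w4, so <>q is true at w4.
    At w4: [](q & r) requires q & r at every successor {w3, w4, w5, w8}.
      q & r fails at w3, so [](q & r) is false at w4.
Satisfying worlds: {w8}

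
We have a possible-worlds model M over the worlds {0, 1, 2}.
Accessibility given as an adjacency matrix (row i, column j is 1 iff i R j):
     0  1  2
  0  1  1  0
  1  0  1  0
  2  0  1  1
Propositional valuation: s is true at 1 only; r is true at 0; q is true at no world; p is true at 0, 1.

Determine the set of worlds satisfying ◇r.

0

Let φ = ◇r. Evaluate φ at each world:
  0 (successors {0, 1}): φ is true.
  1 (successors {1}): φ is false.
  2 (successors {1, 2}): φ is false.
For instance, at 1:
  At 1: ◇r requires r at some successor in {1}.
    At 1: r is false.
  So ◇r is false at 1.
Satisfying worlds: {0}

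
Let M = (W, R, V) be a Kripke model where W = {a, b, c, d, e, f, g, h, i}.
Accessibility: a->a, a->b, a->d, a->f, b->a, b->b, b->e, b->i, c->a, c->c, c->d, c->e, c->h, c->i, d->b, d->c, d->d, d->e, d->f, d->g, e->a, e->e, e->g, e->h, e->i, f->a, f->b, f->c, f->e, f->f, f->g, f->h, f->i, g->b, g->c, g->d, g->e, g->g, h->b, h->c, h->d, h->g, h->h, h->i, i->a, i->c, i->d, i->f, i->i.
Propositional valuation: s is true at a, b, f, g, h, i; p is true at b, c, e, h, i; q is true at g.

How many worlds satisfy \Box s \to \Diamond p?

9

Let φ = \Box s \to \Diamond p. Evaluate φ at each world:
  a (successors {a, b, d, f}): φ is true.
  b (successors {a, b, e, i}): φ is true.
  c (successors {a, c, d, e, h, i}): φ is true.
  d (successors {b, c, d, e, f, g}): φ is true.
  e (successors {a, e, g, h, i}): φ is true.
  f (successors {a, b, c, e, f, g, h, i}): φ is true.
  g (successors {b, c, d, e, g}): φ is true.
  h (successors {b, c, d, g, h, i}): φ is true.
  i (successors {a, c, d, f, i}): φ is true.
For instance, at g:
  At g: \Box s is false, \Diamond p is true, so \Box s \to \Diamond p is true.
    At g: \Box s requires s at every successor {b, c, d, e, g}.
      s fails at c, so \Box s is false at g.
    At g: \Diamond p requires p at some successor in {b, c, d, e, g}.
      p holds at b, so \Diamond p is true at g.
Satisfying worlds: {a, b, c, d, e, f, g, h, i}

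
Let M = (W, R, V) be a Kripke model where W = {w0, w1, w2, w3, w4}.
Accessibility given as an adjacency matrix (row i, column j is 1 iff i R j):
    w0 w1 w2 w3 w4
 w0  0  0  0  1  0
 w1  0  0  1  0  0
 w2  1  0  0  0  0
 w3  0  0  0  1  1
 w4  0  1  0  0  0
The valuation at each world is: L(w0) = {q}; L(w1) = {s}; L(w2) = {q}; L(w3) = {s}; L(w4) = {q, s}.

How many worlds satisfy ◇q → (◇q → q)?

3

Recall that ◇ψ holds at a world iff ψ holds at some accessible world.
Let φ = ◇q → (◇q → q). Evaluate φ at each world:
  w0 (successors {w3}): φ is true.
  w1 (successors {w2}): φ is false.
  w2 (successors {w0}): φ is true.
  w3 (successors {w3, w4}): φ is false.
  w4 (successors {w1}): φ is true.
For instance, at w2:
  At w2: ◇q is true, ◇q → q is true, so ◇q → (◇q → q) is true.
    At w2: ◇q requires q at some successor in {w0}.
      q holds at w0, so ◇q is true at w2.
    At w2: ◇q is true, q is true, so ◇q → q is true.
      At w2: ◇q requires q at some successor in {w0}.
        q holds at w0, so ◇q is true at w2.
Satisfying worlds: {w0, w2, w4}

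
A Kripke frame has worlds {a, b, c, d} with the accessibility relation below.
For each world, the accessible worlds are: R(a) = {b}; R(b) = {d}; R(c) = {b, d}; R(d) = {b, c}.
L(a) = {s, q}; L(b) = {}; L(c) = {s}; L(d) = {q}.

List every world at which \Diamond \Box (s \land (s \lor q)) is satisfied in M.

Let φ = \Diamond \Box (s \land (s \lor q)). Evaluate φ at each world:
  a (successors {b}): φ is false.
  b (successors {d}): φ is false.
  c (successors {b, d}): φ is false.
  d (successors {b, c}): φ is false.
For instance, at d:
  At d: \Diamond \Box (s \land (s \lor q)) requires \Box (s \land (s \lor q)) at some successor in {b, c}.
    At b: \Box (s \land (s \lor q)) is false.
    At c: \Box (s \land (s \lor q)) is false.
  So \Diamond \Box (s \land (s \lor q)) is false at d.
Satisfying worlds: none.

none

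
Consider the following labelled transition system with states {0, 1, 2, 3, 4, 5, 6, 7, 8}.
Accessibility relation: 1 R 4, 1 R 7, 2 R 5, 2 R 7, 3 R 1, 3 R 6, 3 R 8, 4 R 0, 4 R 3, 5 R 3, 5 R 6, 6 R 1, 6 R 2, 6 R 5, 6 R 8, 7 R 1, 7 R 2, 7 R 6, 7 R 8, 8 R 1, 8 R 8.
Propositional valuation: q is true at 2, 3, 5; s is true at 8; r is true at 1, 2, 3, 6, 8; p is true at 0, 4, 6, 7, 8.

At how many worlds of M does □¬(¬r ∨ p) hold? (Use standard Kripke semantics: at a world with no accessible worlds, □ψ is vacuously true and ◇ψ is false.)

1

Let φ = □¬(¬r ∨ p). Evaluate φ at each world:
  0 (successors ∅): φ is true.
  1 (successors {4, 7}): φ is false.
  2 (successors {5, 7}): φ is false.
  3 (successors {1, 6, 8}): φ is false.
  4 (successors {0, 3}): φ is false.
  5 (successors {3, 6}): φ is false.
  6 (successors {1, 2, 5, 8}): φ is false.
  7 (successors {1, 2, 6, 8}): φ is false.
  8 (successors {1, 8}): φ is false.
For instance, at 8:
  At 8: □¬(¬r ∨ p) requires ¬(¬r ∨ p) at every successor {1, 8}.
    ¬(¬r ∨ p) fails at 8, so □¬(¬r ∨ p) is false at 8.
Satisfying worlds: {0}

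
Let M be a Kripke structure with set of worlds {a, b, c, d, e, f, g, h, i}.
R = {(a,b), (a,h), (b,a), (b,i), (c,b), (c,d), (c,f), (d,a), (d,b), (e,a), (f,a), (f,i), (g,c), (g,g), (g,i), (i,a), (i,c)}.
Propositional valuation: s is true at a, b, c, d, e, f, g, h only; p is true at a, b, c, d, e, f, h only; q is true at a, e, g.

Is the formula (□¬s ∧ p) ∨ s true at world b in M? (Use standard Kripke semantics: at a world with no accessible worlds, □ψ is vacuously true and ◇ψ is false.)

At b: □¬s ∧ p is false, s is true, so (□¬s ∧ p) ∨ s is true.
  At b: □¬s is false, p is true, so □¬s ∧ p is false.
    At b: □¬s requires ¬s at every successor {a, i}.
      ¬s fails at a, so □¬s is false at b.

Yes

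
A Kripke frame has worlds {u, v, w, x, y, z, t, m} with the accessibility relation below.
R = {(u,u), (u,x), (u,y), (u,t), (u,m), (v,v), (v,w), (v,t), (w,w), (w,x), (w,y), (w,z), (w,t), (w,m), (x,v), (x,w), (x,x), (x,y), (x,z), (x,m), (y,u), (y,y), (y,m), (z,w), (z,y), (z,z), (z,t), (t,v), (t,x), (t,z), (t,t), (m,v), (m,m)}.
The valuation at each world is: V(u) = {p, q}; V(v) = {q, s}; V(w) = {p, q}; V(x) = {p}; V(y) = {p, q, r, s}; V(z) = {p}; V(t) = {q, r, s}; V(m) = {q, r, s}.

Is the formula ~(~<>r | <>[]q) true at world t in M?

No

At t: ~<>r | <>[]q is true, so ~(~<>r | <>[]q) is false.
  At t: ~<>r is false, <>[]q is true, so ~<>r | <>[]q is true.
    At t: <>r is true, so ~<>r is false.
      At t: <>r requires r at some successor in {v, x, z, t}.
        r holds at t, so <>r is true at t.
    At t: <>[]q requires []q at some successor in {v, x, z, t}.
      []q holds at v, so <>[]q is true at t.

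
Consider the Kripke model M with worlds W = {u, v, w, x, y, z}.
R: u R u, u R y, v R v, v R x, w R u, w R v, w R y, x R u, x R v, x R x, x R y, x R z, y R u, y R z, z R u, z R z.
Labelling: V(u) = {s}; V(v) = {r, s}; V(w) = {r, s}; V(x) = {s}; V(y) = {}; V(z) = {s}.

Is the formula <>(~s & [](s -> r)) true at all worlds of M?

No

Let φ = <>(~s & [](s -> r)). Evaluate φ at each world:
  u (successors {u, y}): φ is false.
  v (successors {v, x}): φ is false.
  w (successors {u, v, y}): φ is false.
  x (successors {u, v, x, y, z}): φ is false.
  y (successors {u, z}): φ is false.
  z (successors {u, z}): φ is false.
Detail at u (counterexample):
  At u: <>(~s & [](s -> r)) requires ~s & [](s -> r) at some successor in {u, y}.
    At u: ~s & [](s -> r) is false.
    At y: ~s & [](s -> r) is false.
  So <>(~s & [](s -> r)) is false at u.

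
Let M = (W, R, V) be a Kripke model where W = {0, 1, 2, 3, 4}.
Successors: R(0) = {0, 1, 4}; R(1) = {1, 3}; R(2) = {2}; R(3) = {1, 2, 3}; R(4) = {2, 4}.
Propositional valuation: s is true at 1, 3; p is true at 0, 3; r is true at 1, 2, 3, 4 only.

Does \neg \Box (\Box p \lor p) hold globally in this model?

Let φ = \neg \Box (\Box p \lor p). Evaluate φ at each world:
  0 (successors {0, 1, 4}): φ is true.
  1 (successors {1, 3}): φ is true.
  2 (successors {2}): φ is true.
  3 (successors {1, 2, 3}): φ is true.
  4 (successors {2, 4}): φ is true.
For instance, at 2:
  At 2: \Box (\Box p \lor p) is false, so \neg \Box (\Box p \lor p) is true.
    At 2: \Box (\Box p \lor p) requires \Box p \lor p at every successor {2}.
      \Box p \lor p fails at 2, so \Box (\Box p \lor p) is false at 2.

Yes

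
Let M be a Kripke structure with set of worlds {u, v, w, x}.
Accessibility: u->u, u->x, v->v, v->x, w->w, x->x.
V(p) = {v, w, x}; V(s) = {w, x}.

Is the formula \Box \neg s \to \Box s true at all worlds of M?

Let φ = \Box \neg s \to \Box s. Evaluate φ at each world:
  u (successors {u, x}): φ is true.
  v (successors {v, x}): φ is true.
  w (successors {w}): φ is true.
  x (successors {x}): φ is true.
For instance, at w:
  At w: \Box \neg s is false, \Box s is true, so \Box \neg s \to \Box s is true.
    At w: \Box \neg s requires \neg s at every successor {w}.
      \neg s fails at w, so \Box \neg s is false at w.
    At w: \Box s requires s at every successor {w}.
      At w: s is true.
    So \Box s is true at w.

Yes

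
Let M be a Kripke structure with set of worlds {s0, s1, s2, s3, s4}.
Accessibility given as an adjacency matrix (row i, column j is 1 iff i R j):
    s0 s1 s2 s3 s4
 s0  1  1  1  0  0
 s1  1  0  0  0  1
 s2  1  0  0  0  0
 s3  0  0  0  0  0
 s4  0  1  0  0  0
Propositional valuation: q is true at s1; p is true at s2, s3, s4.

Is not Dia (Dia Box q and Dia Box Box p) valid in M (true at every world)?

Recall that Box ψ holds at a world iff ψ holds at every accessible world, and Dia ψ holds iff ψ holds at some accessible world.
Let φ = not Dia (Dia Box q and Dia Box Box p). Evaluate φ at each world:
  s0 (successors {s0, s1, s2}): φ is true.
  s1 (successors {s0, s4}): φ is true.
  s2 (successors {s0}): φ is true.
  s3 (successors ∅): φ is true.
  s4 (successors {s1}): φ is true.
For instance, at s0:
  At s0: Dia (Dia Box q and Dia Box Box p) is false, so not Dia (Dia Box q and Dia Box Box p) is true.
    At s0: Dia (Dia Box q and Dia Box Box p) requires Dia Box q and Dia Box Box p at some successor in {s0, s1, s2}.
      At s0: Dia Box q and Dia Box Box p is false.
      At s1: Dia Box q and Dia Box Box p is false.
      At s2: Dia Box q and Dia Box Box p is false.
    So Dia (Dia Box q and Dia Box Box p) is false at s0.

Yes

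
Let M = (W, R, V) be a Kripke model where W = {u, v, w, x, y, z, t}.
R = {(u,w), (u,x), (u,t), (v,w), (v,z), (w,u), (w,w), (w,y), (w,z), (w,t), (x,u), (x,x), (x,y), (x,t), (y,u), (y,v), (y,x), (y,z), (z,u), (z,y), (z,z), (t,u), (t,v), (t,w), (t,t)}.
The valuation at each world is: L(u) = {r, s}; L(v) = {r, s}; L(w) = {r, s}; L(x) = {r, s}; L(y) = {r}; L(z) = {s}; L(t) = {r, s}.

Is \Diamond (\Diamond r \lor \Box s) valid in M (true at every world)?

Yes

Let φ = \Diamond (\Diamond r \lor \Box s). Evaluate φ at each world:
  u (successors {w, x, t}): φ is true.
  v (successors {w, z}): φ is true.
  w (successors {u, w, y, z, t}): φ is true.
  x (successors {u, x, y, t}): φ is true.
  y (successors {u, v, x, z}): φ is true.
  z (successors {u, y, z}): φ is true.
  t (successors {u, v, w, t}): φ is true.
For instance, at u:
  At u: \Diamond (\Diamond r \lor \Box s) requires \Diamond r \lor \Box s at some successor in {w, x, t}.
    \Diamond r \lor \Box s holds at w, so \Diamond (\Diamond r \lor \Box s) is true at u.
      At w: \Diamond r is true, \Box s is false, so \Diamond r \lor \Box s is true.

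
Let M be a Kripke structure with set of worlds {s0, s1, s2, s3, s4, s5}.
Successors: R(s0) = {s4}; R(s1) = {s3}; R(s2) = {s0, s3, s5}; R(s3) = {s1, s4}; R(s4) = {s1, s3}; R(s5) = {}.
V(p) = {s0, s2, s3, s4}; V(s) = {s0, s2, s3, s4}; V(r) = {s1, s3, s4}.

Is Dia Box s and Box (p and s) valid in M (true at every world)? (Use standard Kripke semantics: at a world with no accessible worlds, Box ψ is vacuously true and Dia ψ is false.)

No

Let φ = Dia Box s and Box (p and s). Evaluate φ at each world:
  s0 (successors {s4}): φ is false.
  s1 (successors {s3}): φ is false.
  s2 (successors {s0, s3, s5}): φ is false.
  s3 (successors {s1, s4}): φ is false.
  s4 (successors {s1, s3}): φ is false.
  s5 (successors ∅): φ is false.
Detail at s0 (counterexample):
  At s0: Dia Box s is false, Box (p and s) is true, so Dia Box s and Box (p and s) is false.
    At s0: Dia Box s requires Box s at some successor in {s4}.
      At s4: Box s is false.
    So Dia Box s is false at s0.
    At s0: Box (p and s) requires p and s at every successor {s4}.
      At s4: p and s is true.
    So Box (p and s) is true at s0.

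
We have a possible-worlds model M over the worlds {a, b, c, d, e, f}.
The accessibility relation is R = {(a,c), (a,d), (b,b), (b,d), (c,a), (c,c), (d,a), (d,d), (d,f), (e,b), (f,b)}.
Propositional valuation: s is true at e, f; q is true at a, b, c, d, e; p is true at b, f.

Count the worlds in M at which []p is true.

Let φ = []p. Evaluate φ at each world:
  a (successors {c, d}): φ is false.
  b (successors {b, d}): φ is false.
  c (successors {a, c}): φ is false.
  d (successors {a, d, f}): φ is false.
  e (successors {b}): φ is true.
  f (successors {b}): φ is true.
For instance, at b:
  At b: []p requires p at every successor {b, d}.
    p fails at d, so []p is false at b.
Satisfying worlds: {e, f}

2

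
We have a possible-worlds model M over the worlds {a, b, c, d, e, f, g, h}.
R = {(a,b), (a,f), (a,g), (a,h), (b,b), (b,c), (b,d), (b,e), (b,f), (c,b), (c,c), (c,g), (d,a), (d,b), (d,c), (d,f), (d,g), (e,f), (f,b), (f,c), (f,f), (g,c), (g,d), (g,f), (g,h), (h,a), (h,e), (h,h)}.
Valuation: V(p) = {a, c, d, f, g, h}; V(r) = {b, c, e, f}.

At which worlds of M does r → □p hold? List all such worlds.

a, d, e, g, h

Recall that □ψ holds at a world iff ψ holds at every accessible world, and ◇ψ holds iff ψ holds at some accessible world.
Let φ = r → □p. Evaluate φ at each world:
  a (successors {b, f, g, h}): φ is true.
  b (successors {b, c, d, e, f}): φ is false.
  c (successors {b, c, g}): φ is false.
  d (successors {a, b, c, f, g}): φ is true.
  e (successors {f}): φ is true.
  f (successors {b, c, f}): φ is false.
  g (successors {c, d, f, h}): φ is true.
  h (successors {a, e, h}): φ is true.
For instance, at c:
  At c: r is true, □p is false, so r → □p is false.
    At c: □p requires p at every successor {b, c, g}.
      p fails at b, so □p is false at c.
Satisfying worlds: {a, d, e, g, h}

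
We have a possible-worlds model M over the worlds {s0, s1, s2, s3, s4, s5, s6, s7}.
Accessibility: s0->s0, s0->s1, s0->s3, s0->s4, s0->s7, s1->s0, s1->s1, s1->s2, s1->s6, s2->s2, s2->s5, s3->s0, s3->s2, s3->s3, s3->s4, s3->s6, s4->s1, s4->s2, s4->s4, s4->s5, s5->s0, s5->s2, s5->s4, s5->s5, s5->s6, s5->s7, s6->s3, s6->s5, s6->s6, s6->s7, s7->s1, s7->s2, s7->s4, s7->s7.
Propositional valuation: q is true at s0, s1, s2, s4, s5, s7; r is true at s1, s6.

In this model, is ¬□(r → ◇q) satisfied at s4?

At s4: □(r → ◇q) is true, so ¬□(r → ◇q) is false.
  At s4: □(r → ◇q) requires r → ◇q at every successor {s1, s2, s4, s5}.
    At s1: r → ◇q is true.
    At s2: r → ◇q is true.
    At s4: r → ◇q is true.
    At s5: r → ◇q is true.
  So □(r → ◇q) is true at s4.

No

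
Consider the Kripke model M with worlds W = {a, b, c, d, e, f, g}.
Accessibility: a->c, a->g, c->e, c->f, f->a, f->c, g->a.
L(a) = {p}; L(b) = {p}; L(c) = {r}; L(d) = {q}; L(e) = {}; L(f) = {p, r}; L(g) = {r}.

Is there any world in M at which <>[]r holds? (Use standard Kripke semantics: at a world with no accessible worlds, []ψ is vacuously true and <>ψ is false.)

Let φ = <>[]r. Evaluate φ at each world:
  a (successors {c, g}): φ is false.
  b (successors ∅): φ is false.
  c (successors {e, f}): φ is true.
  d (successors ∅): φ is false.
  e (successors ∅): φ is false.
  f (successors {a, c}): φ is true.
  g (successors {a}): φ is true.
Detail at c (witness):
  At c: <>[]r requires []r at some successor in {e, f}.
    []r holds at e, so <>[]r is true at c.
      At e: no accessible worlds, so []r holds vacuously.

Yes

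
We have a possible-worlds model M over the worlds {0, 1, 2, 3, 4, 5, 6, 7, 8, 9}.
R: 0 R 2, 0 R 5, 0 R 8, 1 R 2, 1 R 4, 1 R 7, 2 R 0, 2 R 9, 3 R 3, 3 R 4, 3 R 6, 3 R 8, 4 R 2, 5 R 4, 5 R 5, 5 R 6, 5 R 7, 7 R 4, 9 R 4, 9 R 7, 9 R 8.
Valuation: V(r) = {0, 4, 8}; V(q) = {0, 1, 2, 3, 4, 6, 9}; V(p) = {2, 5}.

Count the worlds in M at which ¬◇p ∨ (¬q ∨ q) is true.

10

Let φ = ¬◇p ∨ (¬q ∨ q). Evaluate φ at each world:
  0 (successors {2, 5, 8}): φ is true.
  1 (successors {2, 4, 7}): φ is true.
  2 (successors {0, 9}): φ is true.
  3 (successors {3, 4, 6, 8}): φ is true.
  4 (successors {2}): φ is true.
  5 (successors {4, 5, 6, 7}): φ is true.
  6 (successors ∅): φ is true.
  7 (successors {4}): φ is true.
  8 (successors ∅): φ is true.
  9 (successors {4, 7, 8}): φ is true.
For instance, at 7:
  At 7: ¬◇p is true, ¬q ∨ q is true, so ¬◇p ∨ (¬q ∨ q) is true.
    At 7: ◇p is false, so ¬◇p is true.
      At 7: ◇p requires p at some successor in {4}.
        At 4: p is false.
      So ◇p is false at 7.
Satisfying worlds: {0, 1, 2, 3, 4, 5, 6, 7, 8, 9}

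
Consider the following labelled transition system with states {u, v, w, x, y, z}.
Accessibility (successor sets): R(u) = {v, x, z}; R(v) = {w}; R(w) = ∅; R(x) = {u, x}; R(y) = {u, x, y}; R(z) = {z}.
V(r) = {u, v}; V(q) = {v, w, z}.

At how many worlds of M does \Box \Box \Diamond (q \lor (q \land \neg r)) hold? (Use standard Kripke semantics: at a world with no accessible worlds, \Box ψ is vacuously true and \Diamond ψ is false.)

Recall that \Box ψ holds at a world iff ψ holds at every accessible world, and \Diamond ψ holds iff ψ holds at some accessible world.
Let φ = \Box \Box \Diamond (q \lor (q \land \neg r)). Evaluate φ at each world:
  u (successors {v, x, z}): φ is false.
  v (successors {w}): φ is true.
  w (successors ∅): φ is true.
  x (successors {u, x}): φ is false.
  y (successors {u, x, y}): φ is false.
  z (successors {z}): φ is true.
For instance, at x:
  At x: \Box \Box \Diamond (q \lor (q \land \neg r)) requires \Box \Diamond (q \lor (q \land \neg r)) at every successor {u, x}.
    \Box \Diamond (q \lor (q \land \neg r)) fails at u, so \Box \Box \Diamond (q \lor (q \land \neg r)) is false at x.
      At u: \Box \Diamond (q \lor (q \land \neg r)) requires \Diamond (q \lor (q \land \neg r)) at every successor {v, x, z}.
        \Diamond (q \lor (q \land \neg r)) fails at x, so \Box \Diamond (q \lor (q \land \neg r)) is false at u.
Satisfying worlds: {v, w, z}

3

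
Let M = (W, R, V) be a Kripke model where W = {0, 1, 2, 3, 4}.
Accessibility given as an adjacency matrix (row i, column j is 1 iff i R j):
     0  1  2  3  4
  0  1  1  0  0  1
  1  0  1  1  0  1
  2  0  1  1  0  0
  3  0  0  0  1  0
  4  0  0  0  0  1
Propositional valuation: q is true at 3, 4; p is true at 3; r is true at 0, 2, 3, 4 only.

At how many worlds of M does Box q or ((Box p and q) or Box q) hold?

2

Recall that Box ψ holds at a world iff ψ holds at every accessible world, and Dia ψ holds iff ψ holds at some accessible world.
Let φ = Box q or ((Box p and q) or Box q). Evaluate φ at each world:
  0 (successors {0, 1, 4}): φ is false.
  1 (successors {1, 2, 4}): φ is false.
  2 (successors {1, 2}): φ is false.
  3 (successors {3}): φ is true.
  4 (successors {4}): φ is true.
For instance, at 0:
  At 0: Box q is false, (Box p and q) or Box q is false, so Box q or ((Box p and q) or Box q) is false.
    At 0: Box q requires q at every successor {0, 1, 4}.
      q fails at 0, so Box q is false at 0.
    At 0: Box p and q is false, Box q is false, so (Box p and q) or Box q is false.
      At 0: Box p is false, q is false, so Box p and q is false.
      At 0: Box q requires q at every successor {0, 1, 4}.
        q fails at 0, so Box q is false at 0.
Satisfying worlds: {3, 4}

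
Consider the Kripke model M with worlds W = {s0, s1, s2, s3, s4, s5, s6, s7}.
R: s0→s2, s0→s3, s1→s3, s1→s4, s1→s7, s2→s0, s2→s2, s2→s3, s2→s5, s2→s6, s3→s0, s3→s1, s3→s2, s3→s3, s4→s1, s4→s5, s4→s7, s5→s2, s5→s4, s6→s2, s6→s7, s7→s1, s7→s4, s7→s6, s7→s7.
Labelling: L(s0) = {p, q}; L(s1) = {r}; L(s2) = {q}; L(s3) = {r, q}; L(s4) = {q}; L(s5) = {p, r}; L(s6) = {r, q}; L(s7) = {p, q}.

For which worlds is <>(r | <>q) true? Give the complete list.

s0, s1, s2, s3, s4, s5, s6, s7

Recall that <>ψ holds at a world iff ψ holds at some accessible world.
Let φ = <>(r | <>q). Evaluate φ at each world:
  s0 (successors {s2, s3}): φ is true.
  s1 (successors {s3, s4, s7}): φ is true.
  s2 (successors {s0, s2, s3, s5, s6}): φ is true.
  s3 (successors {s0, s1, s2, s3}): φ is true.
  s4 (successors {s1, s5, s7}): φ is true.
  s5 (successors {s2, s4}): φ is true.
  s6 (successors {s2, s7}): φ is true.
  s7 (successors {s1, s4, s6, s7}): φ is true.
For instance, at s1:
  At s1: <>(r | <>q) requires r | <>q at some successor in {s3, s4, s7}.
    r | <>q holds at s3, so <>(r | <>q) is true at s1.
      At s3: r is true, <>q is true, so r | <>q is true.
Satisfying worlds: {s0, s1, s2, s3, s4, s5, s6, s7}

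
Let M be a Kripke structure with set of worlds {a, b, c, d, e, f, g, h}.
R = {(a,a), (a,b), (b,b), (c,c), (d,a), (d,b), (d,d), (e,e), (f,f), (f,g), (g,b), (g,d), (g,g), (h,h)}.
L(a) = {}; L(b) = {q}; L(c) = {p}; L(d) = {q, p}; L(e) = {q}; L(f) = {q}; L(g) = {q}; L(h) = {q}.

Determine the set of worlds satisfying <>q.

Let φ = <>q. Evaluate φ at each world:
  a (successors {a, b}): φ is true.
  b (successors {b}): φ is true.
  c (successors {c}): φ is false.
  d (successors {a, b, d}): φ is true.
  e (successors {e}): φ is true.
  f (successors {f, g}): φ is true.
  g (successors {b, d, g}): φ is true.
  h (successors {h}): φ is true.
For instance, at b:
  At b: <>q requires q at some successor in {b}.
    q holds at b, so <>q is true at b.
Satisfying worlds: {a, b, d, e, f, g, h}

a, b, d, e, f, g, h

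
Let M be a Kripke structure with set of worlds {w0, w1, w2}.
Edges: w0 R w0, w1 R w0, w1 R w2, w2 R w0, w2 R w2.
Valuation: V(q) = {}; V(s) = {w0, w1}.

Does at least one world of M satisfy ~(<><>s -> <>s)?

Let φ = ~(<><>s -> <>s). Evaluate φ at each world:
  w0 (successors {w0}): φ is false.
  w1 (successors {w0, w2}): φ is false.
  w2 (successors {w0, w2}): φ is false.
For instance, at w2:
  At w2: <><>s -> <>s is true, so ~(<><>s -> <>s) is false.
    At w2: <><>s is true, <>s is true, so <><>s -> <>s is true.
      At w2: <><>s requires <>s at some successor in {w0, w2}.
        <>s holds at w0, so <><>s is true at w2.
      At w2: <>s requires s at some successor in {w0, w2}.
        s holds at w0, so <>s is true at w2.

No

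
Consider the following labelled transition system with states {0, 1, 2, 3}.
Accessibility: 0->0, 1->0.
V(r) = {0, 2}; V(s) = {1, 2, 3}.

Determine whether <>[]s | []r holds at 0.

Yes

Recall that []ψ holds at a world iff ψ holds at every accessible world, and <>ψ holds iff ψ holds at some accessible world.
At 0: <>[]s is false, []r is true, so <>[]s | []r is true.
  At 0: <>[]s requires []s at some successor in {0}.
    At 0: []s is false.
  So <>[]s is false at 0.
  At 0: []r requires r at every successor {0}.
    At 0: r is true.
  So []r is true at 0.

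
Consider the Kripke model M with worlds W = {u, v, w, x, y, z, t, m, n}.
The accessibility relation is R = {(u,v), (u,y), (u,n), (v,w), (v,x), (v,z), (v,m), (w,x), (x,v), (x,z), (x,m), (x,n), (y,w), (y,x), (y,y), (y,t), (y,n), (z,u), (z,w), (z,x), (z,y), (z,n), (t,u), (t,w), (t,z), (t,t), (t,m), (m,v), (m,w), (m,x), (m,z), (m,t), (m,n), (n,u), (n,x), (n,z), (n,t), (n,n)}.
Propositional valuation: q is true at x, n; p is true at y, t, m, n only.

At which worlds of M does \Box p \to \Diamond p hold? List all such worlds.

Let φ = \Box p \to \Diamond p. Evaluate φ at each world:
  u (successors {v, y, n}): φ is true.
  v (successors {w, x, z, m}): φ is true.
  w (successors {x}): φ is true.
  x (successors {v, z, m, n}): φ is true.
  y (successors {w, x, y, t, n}): φ is true.
  z (successors {u, w, x, y, n}): φ is true.
  t (successors {u, w, z, t, m}): φ is true.
  m (successors {v, w, x, z, t, n}): φ is true.
  n (successors {u, x, z, t, n}): φ is true.
For instance, at t:
  At t: \Box p is false, \Diamond p is true, so \Box p \to \Diamond p is true.
    At t: \Box p requires p at every successor {u, w, z, t, m}.
      p fails at u, so \Box p is false at t.
    At t: \Diamond p requires p at some successor in {u, w, z, t, m}.
      p holds at t, so \Diamond p is true at t.
Satisfying worlds: {u, v, w, x, y, z, t, m, n}

u, v, w, x, y, z, t, m, n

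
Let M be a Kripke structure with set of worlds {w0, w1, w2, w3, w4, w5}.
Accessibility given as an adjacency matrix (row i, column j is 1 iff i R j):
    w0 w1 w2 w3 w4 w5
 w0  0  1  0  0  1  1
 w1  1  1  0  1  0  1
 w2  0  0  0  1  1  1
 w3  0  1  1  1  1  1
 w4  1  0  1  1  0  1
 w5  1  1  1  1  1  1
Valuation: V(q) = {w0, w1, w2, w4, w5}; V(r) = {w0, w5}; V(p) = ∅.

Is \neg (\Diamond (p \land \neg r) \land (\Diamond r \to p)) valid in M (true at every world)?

Yes

Let φ = \neg (\Diamond (p \land \neg r) \land (\Diamond r \to p)). Evaluate φ at each world:
  w0 (successors {w1, w4, w5}): φ is true.
  w1 (successors {w0, w1, w3, w5}): φ is true.
  w2 (successors {w3, w4, w5}): φ is true.
  w3 (successors {w1, w2, w3, w4, w5}): φ is true.
  w4 (successors {w0, w2, w3, w5}): φ is true.
  w5 (successors {w0, w1, w2, w3, w4, w5}): φ is true.
For instance, at w0:
  At w0: \Diamond (p \land \neg r) \land (\Diamond r \to p) is false, so \neg (\Diamond (p \land \neg r) \land (\Diamond r \to p)) is true.
    At w0: \Diamond (p \land \neg r) is false, \Diamond r \to p is false, so \Diamond (p \land \neg r) \land (\Diamond r \to p) is false.
      At w0: \Diamond (p \land \neg r) requires p \land \neg r at some successor in {w1, w4, w5}.
        At w1: p \land \neg r is false.
        At w4: p \land \neg r is false.
        At w5: p \land \neg r is false.
      So \Diamond (p \land \neg r) is false at w0.
      At w0: \Diamond r is true, p is false, so \Diamond r \to p is false.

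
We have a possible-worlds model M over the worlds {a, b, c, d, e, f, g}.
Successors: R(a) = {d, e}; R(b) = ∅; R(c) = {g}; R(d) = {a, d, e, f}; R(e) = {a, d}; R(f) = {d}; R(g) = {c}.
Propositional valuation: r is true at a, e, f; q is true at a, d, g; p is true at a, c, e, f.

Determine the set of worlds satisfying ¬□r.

a, c, d, e, f, g

Let φ = ¬□r. Evaluate φ at each world:
  a (successors {d, e}): φ is true.
  b (successors ∅): φ is false.
  c (successors {g}): φ is true.
  d (successors {a, d, e, f}): φ is true.
  e (successors {a, d}): φ is true.
  f (successors {d}): φ is true.
  g (successors {c}): φ is true.
For instance, at d:
  At d: □r is false, so ¬□r is true.
    At d: □r requires r at every successor {a, d, e, f}.
      r fails at d, so □r is false at d.
Satisfying worlds: {a, c, d, e, f, g}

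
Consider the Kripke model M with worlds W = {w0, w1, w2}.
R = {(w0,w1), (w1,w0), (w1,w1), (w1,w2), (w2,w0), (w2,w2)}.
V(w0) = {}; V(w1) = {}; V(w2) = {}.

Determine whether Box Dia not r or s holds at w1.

At w1: Box Dia not r is true, s is false, so Box Dia not r or s is true.
  At w1: Box Dia not r requires Dia not r at every successor {w0, w1, w2}.
      At w0: Dia not r requires not r at some successor in {w1}.
        not r holds at w1, so Dia not r is true at w0.
      At w1: Dia not r requires not r at some successor in {w0, w1, w2}.
        not r holds at w0, so Dia not r is true at w1.
      At w2: Dia not r requires not r at some successor in {w0, w2}.
        not r holds at w0, so Dia not r is true at w2.
  So Box Dia not r is true at w1.

Yes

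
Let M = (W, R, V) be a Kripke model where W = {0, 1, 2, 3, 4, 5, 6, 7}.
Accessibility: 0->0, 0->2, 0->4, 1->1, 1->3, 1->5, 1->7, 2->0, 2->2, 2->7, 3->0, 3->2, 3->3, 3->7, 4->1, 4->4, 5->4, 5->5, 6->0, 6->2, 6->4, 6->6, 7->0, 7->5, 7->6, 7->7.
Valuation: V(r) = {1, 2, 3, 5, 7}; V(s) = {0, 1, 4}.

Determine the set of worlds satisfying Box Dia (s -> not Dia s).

1, 2, 3, 7

Recall that Box ψ holds at a world iff ψ holds at every accessible world, and Dia ψ holds iff ψ holds at some accessible world.
Let φ = Box Dia (s -> not Dia s). Evaluate φ at each world:
  0 (successors {0, 2, 4}): φ is false.
  1 (successors {1, 3, 5, 7}): φ is true.
  2 (successors {0, 2, 7}): φ is true.
  3 (successors {0, 2, 3, 7}): φ is true.
  4 (successors {1, 4}): φ is false.
  5 (successors {4, 5}): φ is false.
  6 (successors {0, 2, 4, 6}): φ is false.
  7 (successors {0, 5, 6, 7}): φ is true.
For instance, at 2:
  At 2: Box Dia (s -> not Dia s) requires Dia (s -> not Dia s) at every successor {0, 2, 7}.
      At 0: Dia (s -> not Dia s) requires s -> not Dia s at some successor in {0, 2, 4}.
        s -> not Dia s holds at 2, so Dia (s -> not Dia s) is true at 0.
      At 2: Dia (s -> not Dia s) requires s -> not Dia s at some successor in {0, 2, 7}.
        s -> not Dia s holds at 2, so Dia (s -> not Dia s) is true at 2.
      At 7: Dia (s -> not Dia s) requires s -> not Dia s at some successor in {0, 5, 6, 7}.
        s -> not Dia s holds at 5, so Dia (s -> not Dia s) is true at 7.
  So Box Dia (s -> not Dia s) is true at 2.
Satisfying worlds: {1, 2, 3, 7}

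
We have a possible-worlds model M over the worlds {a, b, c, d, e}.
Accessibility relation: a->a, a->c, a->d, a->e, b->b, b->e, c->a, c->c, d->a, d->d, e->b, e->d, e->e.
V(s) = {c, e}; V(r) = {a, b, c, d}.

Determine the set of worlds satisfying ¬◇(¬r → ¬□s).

Let φ = ¬◇(¬r → ¬□s). Evaluate φ at each world:
  a (successors {a, c, d, e}): φ is false.
  b (successors {b, e}): φ is false.
  c (successors {a, c}): φ is false.
  d (successors {a, d}): φ is false.
  e (successors {b, d, e}): φ is false.
For instance, at c:
  At c: ◇(¬r → ¬□s) is true, so ¬◇(¬r → ¬□s) is false.
    At c: ◇(¬r → ¬□s) requires ¬r → ¬□s at some successor in {a, c}.
      ¬r → ¬□s holds at a, so ◇(¬r → ¬□s) is true at c.
Satisfying worlds: none.

none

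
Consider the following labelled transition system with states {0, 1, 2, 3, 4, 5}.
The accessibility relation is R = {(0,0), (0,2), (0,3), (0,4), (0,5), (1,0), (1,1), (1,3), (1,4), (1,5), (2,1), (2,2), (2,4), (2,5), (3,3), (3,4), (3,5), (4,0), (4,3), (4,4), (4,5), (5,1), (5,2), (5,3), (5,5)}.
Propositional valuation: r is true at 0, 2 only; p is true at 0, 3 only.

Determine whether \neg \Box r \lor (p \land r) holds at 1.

At 1: \neg \Box r is true, p \land r is false, so \neg \Box r \lor (p \land r) is true.
  At 1: \Box r is false, so \neg \Box r is true.
    At 1: \Box r requires r at every successor {0, 1, 3, 4, 5}.
      r fails at 1, so \Box r is false at 1.

Yes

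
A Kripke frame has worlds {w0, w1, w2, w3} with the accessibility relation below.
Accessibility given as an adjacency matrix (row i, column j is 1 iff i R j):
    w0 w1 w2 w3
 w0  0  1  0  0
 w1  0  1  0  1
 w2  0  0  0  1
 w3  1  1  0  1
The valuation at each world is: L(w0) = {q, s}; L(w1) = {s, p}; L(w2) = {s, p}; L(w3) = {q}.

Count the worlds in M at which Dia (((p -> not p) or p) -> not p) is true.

Let φ = Dia (((p -> not p) or p) -> not p). Evaluate φ at each world:
  w0 (successors {w1}): φ is false.
  w1 (successors {w1, w3}): φ is true.
  w2 (successors {w3}): φ is true.
  w3 (successors {w0, w1, w3}): φ is true.
For instance, at w2:
  At w2: Dia (((p -> not p) or p) -> not p) requires ((p -> not p) or p) -> not p at some successor in {w3}.
    ((p -> not p) or p) -> not p holds at w3, so Dia (((p -> not p) or p) -> not p) is true at w2.
Satisfying worlds: {w1, w2, w3}

3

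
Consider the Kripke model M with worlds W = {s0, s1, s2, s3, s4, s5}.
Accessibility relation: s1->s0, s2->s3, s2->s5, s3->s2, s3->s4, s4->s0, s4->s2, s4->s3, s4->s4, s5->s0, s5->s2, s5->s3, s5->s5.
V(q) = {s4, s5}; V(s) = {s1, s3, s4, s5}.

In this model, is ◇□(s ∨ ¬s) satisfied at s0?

At s0: no accessible worlds, so ◇□(s ∨ ¬s) is false.

No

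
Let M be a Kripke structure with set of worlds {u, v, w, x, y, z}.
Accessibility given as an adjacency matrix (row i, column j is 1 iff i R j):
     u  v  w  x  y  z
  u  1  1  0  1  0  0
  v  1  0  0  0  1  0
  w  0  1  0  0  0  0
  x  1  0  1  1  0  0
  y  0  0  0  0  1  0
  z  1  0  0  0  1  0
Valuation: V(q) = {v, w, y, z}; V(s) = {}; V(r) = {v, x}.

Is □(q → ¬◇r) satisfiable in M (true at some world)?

Yes

Let φ = □(q → ¬◇r). Evaluate φ at each world:
  u (successors {u, v, x}): φ is true.
  v (successors {u, y}): φ is true.
  w (successors {v}): φ is true.
  x (successors {u, w, x}): φ is false.
  y (successors {y}): φ is true.
  z (successors {u, y}): φ is true.
Detail at u (witness):
  At u: □(q → ¬◇r) requires q → ¬◇r at every successor {u, v, x}.
      At u: q is false, ¬◇r is false, so q → ¬◇r is true.
      At v: q is true, ¬◇r is true, so q → ¬◇r is true.
      At x: q is false, ¬◇r is false, so q → ¬◇r is true.
  So □(q → ¬◇r) is true at u.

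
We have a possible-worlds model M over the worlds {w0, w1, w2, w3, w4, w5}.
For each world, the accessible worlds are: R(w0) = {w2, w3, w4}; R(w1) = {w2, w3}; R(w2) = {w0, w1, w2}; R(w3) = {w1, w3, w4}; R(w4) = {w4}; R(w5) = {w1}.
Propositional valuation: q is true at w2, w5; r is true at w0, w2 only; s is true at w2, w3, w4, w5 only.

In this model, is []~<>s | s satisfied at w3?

Recall that []ψ holds at a world iff ψ holds at every accessible world, and <>ψ holds iff ψ holds at some accessible world.
At w3: []~<>s is false, s is true, so []~<>s | s is true.
  At w3: []~<>s requires ~<>s at every successor {w1, w3, w4}.
    ~<>s fails at w1, so []~<>s is false at w3.
      At w1: <>s is true, so ~<>s is false.

Yes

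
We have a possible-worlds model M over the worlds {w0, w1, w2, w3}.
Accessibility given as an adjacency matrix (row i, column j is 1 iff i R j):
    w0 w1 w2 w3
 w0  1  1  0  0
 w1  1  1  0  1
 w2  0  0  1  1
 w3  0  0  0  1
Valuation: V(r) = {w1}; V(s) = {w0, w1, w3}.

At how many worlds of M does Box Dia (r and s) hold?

Let φ = Box Dia (r and s). Evaluate φ at each world:
  w0 (successors {w0, w1}): φ is true.
  w1 (successors {w0, w1, w3}): φ is false.
  w2 (successors {w2, w3}): φ is false.
  w3 (successors {w3}): φ is false.
For instance, at w2:
  At w2: Box Dia (r and s) requires Dia (r and s) at every successor {w2, w3}.
    Dia (r and s) fails at w2, so Box Dia (r and s) is false at w2.
      At w2: Dia (r and s) requires r and s at some successor in {w2, w3}.
        At w2: r and s is false.
        At w3: r and s is false.
      So Dia (r and s) is false at w2.
Satisfying worlds: {w0}

1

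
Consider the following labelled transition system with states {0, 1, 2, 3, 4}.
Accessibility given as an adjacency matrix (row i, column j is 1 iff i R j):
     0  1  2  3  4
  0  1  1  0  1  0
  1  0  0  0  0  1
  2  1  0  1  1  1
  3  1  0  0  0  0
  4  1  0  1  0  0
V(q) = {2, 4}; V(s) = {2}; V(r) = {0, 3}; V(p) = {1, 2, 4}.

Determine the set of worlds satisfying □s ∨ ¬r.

1, 2, 4

Let φ = □s ∨ ¬r. Evaluate φ at each world:
  0 (successors {0, 1, 3}): φ is false.
  1 (successors {4}): φ is true.
  2 (successors {0, 2, 3, 4}): φ is true.
  3 (successors {0}): φ is false.
  4 (successors {0, 2}): φ is true.
For instance, at 3:
  At 3: □s is false, ¬r is false, so □s ∨ ¬r is false.
    At 3: □s requires s at every successor {0}.
      s fails at 0, so □s is false at 3.
Satisfying worlds: {1, 2, 4}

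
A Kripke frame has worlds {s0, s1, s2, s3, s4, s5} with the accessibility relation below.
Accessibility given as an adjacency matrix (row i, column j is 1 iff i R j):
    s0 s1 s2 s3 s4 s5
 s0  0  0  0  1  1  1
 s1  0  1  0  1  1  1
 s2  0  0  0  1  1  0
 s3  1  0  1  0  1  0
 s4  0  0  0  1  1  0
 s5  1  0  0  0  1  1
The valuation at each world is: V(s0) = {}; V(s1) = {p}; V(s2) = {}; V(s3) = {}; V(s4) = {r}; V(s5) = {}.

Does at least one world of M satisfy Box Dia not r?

Let φ = Box Dia not r. Evaluate φ at each world:
  s0 (successors {s3, s4, s5}): φ is true.
  s1 (successors {s1, s3, s4, s5}): φ is true.
  s2 (successors {s3, s4}): φ is true.
  s3 (successors {s0, s2, s4}): φ is true.
  s4 (successors {s3, s4}): φ is true.
  s5 (successors {s0, s4, s5}): φ is true.
Detail at s0 (witness):
  At s0: Box Dia not r requires Dia not r at every successor {s3, s4, s5}.
      At s3: Dia not r requires not r at some successor in {s0, s2, s4}.
        not r holds at s0, so Dia not r is true at s3.
      At s4: Dia not r requires not r at some successor in {s3, s4}.
        not r holds at s3, so Dia not r is true at s4.
      At s5: Dia not r requires not r at some successor in {s0, s4, s5}.
        not r holds at s0, so Dia not r is true at s5.
  So Box Dia not r is true at s0.

Yes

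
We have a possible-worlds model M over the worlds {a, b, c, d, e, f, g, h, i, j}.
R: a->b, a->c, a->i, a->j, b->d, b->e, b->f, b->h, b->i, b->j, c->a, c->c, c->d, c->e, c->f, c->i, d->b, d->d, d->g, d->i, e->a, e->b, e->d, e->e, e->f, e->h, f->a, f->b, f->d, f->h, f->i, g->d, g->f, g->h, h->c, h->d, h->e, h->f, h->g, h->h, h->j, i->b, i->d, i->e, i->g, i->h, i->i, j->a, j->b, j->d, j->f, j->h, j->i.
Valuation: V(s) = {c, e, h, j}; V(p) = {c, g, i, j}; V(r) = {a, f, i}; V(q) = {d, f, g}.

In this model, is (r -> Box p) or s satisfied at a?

No

Recall that Box ψ holds at a world iff ψ holds at every accessible world, and Dia ψ holds iff ψ holds at some accessible world.
At a: r -> Box p is false, s is false, so (r -> Box p) or s is false.
  At a: r is true, Box p is false, so r -> Box p is false.
    At a: Box p requires p at every successor {b, c, i, j}.
      p fails at b, so Box p is false at a.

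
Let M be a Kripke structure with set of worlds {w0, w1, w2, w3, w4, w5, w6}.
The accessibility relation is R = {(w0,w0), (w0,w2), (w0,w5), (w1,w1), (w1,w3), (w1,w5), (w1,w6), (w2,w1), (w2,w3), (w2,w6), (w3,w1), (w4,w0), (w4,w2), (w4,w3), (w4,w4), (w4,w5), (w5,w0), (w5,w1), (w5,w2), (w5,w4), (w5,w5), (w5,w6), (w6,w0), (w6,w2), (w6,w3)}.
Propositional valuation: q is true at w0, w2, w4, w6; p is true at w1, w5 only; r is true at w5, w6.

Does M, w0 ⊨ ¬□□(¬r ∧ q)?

Yes

At w0: □□(¬r ∧ q) is false, so ¬□□(¬r ∧ q) is true.
  At w0: □□(¬r ∧ q) requires □(¬r ∧ q) at every successor {w0, w2, w5}.
    □(¬r ∧ q) fails at w0, so □□(¬r ∧ q) is false at w0.
      At w0: □(¬r ∧ q) requires ¬r ∧ q at every successor {w0, w2, w5}.
        ¬r ∧ q fails at w5, so □(¬r ∧ q) is false at w0.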